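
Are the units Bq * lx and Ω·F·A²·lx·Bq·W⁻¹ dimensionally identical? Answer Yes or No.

No

Left side:
  Bq = s⁻¹.
  lx = m⁻²·cd.
  Combining: Bq·lx = s⁻¹ · (m⁻²·cd) = m⁻²·s⁻¹·cd.
Right side:
  Ω = V/A (resistance = voltage per current),
      = kg·m²·s⁻³·A⁻².
  F = C/V (capacitance = charge per voltage),
      = A·s/(kg·m²·s⁻³·A⁻¹) (substituting C and V),
      = kg⁻¹·m⁻²·s⁴·A².
  lx = lm/m² (illuminance = luminous flux per area),
      = m⁻²·cd.
  Bq = 1/s = s⁻¹ (activity is decays per second).
  W = J/s (power = energy per time),
      = kg·m²·s⁻³.
  So W⁻¹ = kg⁻¹·m⁻²·s³.
  Combining: Ω·F·A²·lx·Bq·W⁻¹ = (kg·m²·s⁻³·A⁻²) · (kg⁻¹·m⁻²·s⁴·A²) · A² · (m⁻²·cd) · s⁻¹ · (kg⁻¹·m⁻²·s³) = kg⁻¹·m⁻⁴·s³·A²·cd.
Left is m⁻²·s⁻¹·cd; right is kg⁻¹·m⁻⁴·s³·A²·cd — different.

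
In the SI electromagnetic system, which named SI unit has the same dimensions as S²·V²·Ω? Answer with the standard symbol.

S = kg⁻¹·m⁻²·s³·A².
So S² = kg⁻²·m⁻⁴·s⁶·A⁴.
V = kg·m²·s⁻³·A⁻¹.
So V² = kg²·m⁴·s⁻⁶·A⁻².
Ω = kg·m²·s⁻³·A⁻².
Combining: S²·V²·Ω = (kg⁻²·m⁻⁴·s⁶·A⁴) · (kg²·m⁴·s⁻⁶·A⁻²) · (kg·m²·s⁻³·A⁻²) = kg·m²·s⁻³.
kg·m²·s⁻³ is the base-SI form of the watt.

W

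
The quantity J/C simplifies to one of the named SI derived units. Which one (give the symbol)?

C = s·A.
So C⁻¹ = s⁻¹·A⁻¹.
J = kg·m²·s⁻².
Combining: C⁻¹·J = (s⁻¹·A⁻¹) · (kg·m²·s⁻²) = kg·m²·s⁻³·A⁻¹.
kg·m²·s⁻³·A⁻¹ is the base-SI form of the volt.

V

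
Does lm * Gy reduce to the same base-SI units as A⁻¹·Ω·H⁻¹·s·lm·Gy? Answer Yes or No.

Left side:
  lm = cd·sr = cd (luminous flux; sr is dimensionless).
  Gy = J/kg (absorbed dose = energy per mass),
      = m²·s⁻².
  Combining: lm·Gy = cd · (m²·s⁻²) = m²·s⁻²·cd.
Right side:
  Ω = kg·m²·s⁻³·A⁻².
  H = kg·m²·s⁻²·A⁻².
  So H⁻¹ = kg⁻¹·m⁻²·s²·A².
  lm = cd.
  Gy = m²·s⁻².
  Combining: A⁻¹·Ω·H⁻¹·s·lm·Gy = A⁻¹ · (kg·m²·s⁻³·A⁻²) · (kg⁻¹·m⁻²·s²·A²) · s · cd · (m²·s⁻²) = m²·s⁻²·A⁻¹·cd.
Left is m²·s⁻²·cd; right is m²·s⁻²·A⁻¹·cd — different.

No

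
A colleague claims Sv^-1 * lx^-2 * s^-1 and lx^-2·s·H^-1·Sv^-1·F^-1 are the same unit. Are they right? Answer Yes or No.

Yes

Left side:
  Sv = J/kg (equivalent dose = energy per mass),
      = m²·s⁻².
  So Sv⁻¹ = m⁻²·s².
  lx = lm/m² (illuminance = luminous flux per area),
      = m⁻²·cd.
  So lx⁻² = m⁴·cd⁻².
  Combining: Sv⁻¹·lx⁻²·s⁻¹ = (m⁻²·s²) · (m⁴·cd⁻²) · s⁻¹ = m²·s·cd⁻².
Right side:
  lx = lm/m² (illuminance = luminous flux per area),
      = m⁻²·cd.
  So lx⁻² = m⁴·cd⁻².
  H = Wb/A (inductance = flux per current),
      = kg·m²·s⁻²·A⁻².
  So H⁻¹ = kg⁻¹·m⁻²·s²·A².
  Sv = J/kg (equivalent dose = energy per mass),
      = m²·s⁻².
  So Sv⁻¹ = m⁻²·s².
  F = C/V (capacitance = charge per voltage),
      = A·s/(kg·m²·s⁻³·A⁻¹) (substituting C and V),
      = kg⁻¹·m⁻²·s⁴·A².
  So F⁻¹ = kg·m²·s⁻⁴·A⁻².
  Combining: lx⁻²·s·H⁻¹·Sv⁻¹·F⁻¹ = (m⁴·cd⁻²) · s · (kg⁻¹·m⁻²·s²·A²) · (m⁻²·s²) · (kg·m²·s⁻⁴·A⁻²) = m²·s·cd⁻².
Both reduce to m²·s·cd⁻².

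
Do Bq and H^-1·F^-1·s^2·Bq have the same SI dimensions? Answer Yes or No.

Yes

Left side:
  Bq = 1/s = s⁻¹ (activity is decays per second).
Right side:
  H = Wb/A (inductance = flux per current),
      = kg·m²·s⁻²·A⁻².
  So H⁻¹ = kg⁻¹·m⁻²·s²·A².
  F = C/V (capacitance = charge per voltage),
      = A·s/(kg·m²·s⁻³·A⁻¹) (substituting C and V),
      = kg⁻¹·m⁻²·s⁴·A².
  So F⁻¹ = kg·m²·s⁻⁴·A⁻².
  Bq = 1/s = s⁻¹ (activity is decays per second).
  Combining: H⁻¹·F⁻¹·s²·Bq = (kg⁻¹·m⁻²·s²·A²) · (kg·m²·s⁻⁴·A⁻²) · s² · s⁻¹ = s⁻¹.
Both reduce to s⁻¹.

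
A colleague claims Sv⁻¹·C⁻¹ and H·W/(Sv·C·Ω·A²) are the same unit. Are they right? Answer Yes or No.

No

Left side:
  Sv = J/kg (equivalent dose = energy per mass),
      = m²·s⁻².
  So Sv⁻¹ = m⁻²·s².
  C = A·s = s·A (charge = current × time).
  So C⁻¹ = s⁻¹·A⁻¹.
  Combining: Sv⁻¹·C⁻¹ = (m⁻²·s²) · (s⁻¹·A⁻¹) = m⁻²·s·A⁻¹.
Right side:
  Sv = J/kg (equivalent dose = energy per mass),
      = m²·s⁻².
  So Sv⁻¹ = m⁻²·s².
  C = A·s = s·A (charge = current × time).
  So C⁻¹ = s⁻¹·A⁻¹.
  Ω = V/A (resistance = voltage per current),
      = kg·m²·s⁻³·A⁻².
  So Ω⁻¹ = kg⁻¹·m⁻²·s³·A².
  H = Wb/A (inductance = flux per current),
      = kg·m²·s⁻²·A⁻².
  W = J/s (power = energy per time),
      = kg·m²·s⁻³.
  Combining: Sv⁻¹·C⁻¹·Ω⁻¹·H·A⁻²·W = (m⁻²·s²) · (s⁻¹·A⁻¹) · (kg⁻¹·m⁻²·s³·A²) · (kg·m²·s⁻²·A⁻²) · A⁻² · (kg·m²·s⁻³) = kg·s⁻¹·A⁻³.
Left is m⁻²·s·A⁻¹; right is kg·s⁻¹·A⁻³ — different.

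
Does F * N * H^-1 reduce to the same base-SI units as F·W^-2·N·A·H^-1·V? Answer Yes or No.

No

Left side:
  F = C/V (capacitance = charge per voltage),
      = A·s/(kg·m²·s⁻³·A⁻¹) (substituting C and V),
      = kg⁻¹·m⁻²·s⁴·A².
  N = kg·m/s² = kg·m·s⁻² (force = mass × acceleration).
  H = Wb/A (inductance = flux per current),
      = kg·m²·s⁻²·A⁻².
  So H⁻¹ = kg⁻¹·m⁻²·s²·A².
  Combining: F·N·H⁻¹ = (kg⁻¹·m⁻²·s⁴·A²) · (kg·m·s⁻²) · (kg⁻¹·m⁻²·s²·A²) = kg⁻¹·m⁻³·s⁴·A⁴.
Right side:
  F = kg⁻¹·m⁻²·s⁴·A².
  W = kg·m²·s⁻³.
  So W⁻² = kg⁻²·m⁻⁴·s⁶.
  N = kg·m·s⁻².
  H = kg·m²·s⁻²·A⁻².
  So H⁻¹ = kg⁻¹·m⁻²·s²·A².
  V = kg·m²·s⁻³·A⁻¹.
  Combining: F·W⁻²·N·A·H⁻¹·V = (kg⁻¹·m⁻²·s⁴·A²) · (kg⁻²·m⁻⁴·s⁶) · (kg·m·s⁻²) · A · (kg⁻¹·m⁻²·s²·A²) · (kg·m²·s⁻³·A⁻¹) = kg⁻²·m⁻⁵·s⁷·A⁴.
Left is kg⁻¹·m⁻³·s⁴·A⁴; right is kg⁻²·m⁻⁵·s⁷·A⁴ — different.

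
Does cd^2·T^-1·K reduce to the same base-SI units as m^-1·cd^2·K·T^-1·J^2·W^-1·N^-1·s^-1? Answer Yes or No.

Left side:
  T = Wb/m² (flux density = flux per area),
      = kg·s⁻²·A⁻¹.
  So T⁻¹ = kg⁻¹·s²·A.
  Combining: cd²·T⁻¹·K = cd² · (kg⁻¹·s²·A) · K = kg⁻¹·s²·A·K·cd².
Right side:
  T = kg·s⁻²·A⁻¹.
  So T⁻¹ = kg⁻¹·s²·A.
  J = kg·m²·s⁻².
  So J² = kg²·m⁴·s⁻⁴.
  W = kg·m²·s⁻³.
  So W⁻¹ = kg⁻¹·m⁻²·s³.
  N = kg·m·s⁻².
  So N⁻¹ = kg⁻¹·m⁻¹·s².
  Combining: m⁻¹·cd²·K·T⁻¹·J²·W⁻¹·N⁻¹·s⁻¹ = m⁻¹ · cd² · K · (kg⁻¹·s²·A) · (kg²·m⁴·s⁻⁴) · (kg⁻¹·m⁻²·s³) · (kg⁻¹·m⁻¹·s²) · s⁻¹ = kg⁻¹·s²·A·K·cd².
Both reduce to kg⁻¹·s²·A·K·cd².

Yes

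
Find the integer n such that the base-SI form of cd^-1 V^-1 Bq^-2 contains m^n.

-2

V = W/A (potential = power per current),
    = kg·m²·s⁻³·A⁻¹.
So V⁻¹ = kg⁻¹·m⁻²·s³·A.
Bq = 1/s = s⁻¹ (activity is decays per second).
So Bq⁻² = s².
Combining: cd⁻¹·V⁻¹·Bq⁻² = cd⁻¹ · (kg⁻¹·m⁻²·s³·A) · s² = kg⁻¹·m⁻²·s⁵·A·cd⁻¹.
The exponent of m is -2.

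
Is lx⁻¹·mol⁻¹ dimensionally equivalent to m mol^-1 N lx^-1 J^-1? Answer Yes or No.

Yes

Left side:
  lx = m⁻²·cd.
  So lx⁻¹ = m²·cd⁻¹.
  Combining: lx⁻¹·mol⁻¹ = (m²·cd⁻¹) · mol⁻¹ = m²·mol⁻¹·cd⁻¹.
Right side:
  N = kg·m/s² = kg·m·s⁻² (force = mass × acceleration).
  lx = lm/m² (illuminance = luminous flux per area),
      = m⁻²·cd.
  So lx⁻¹ = m²·cd⁻¹.
  J = N·m (work = force × distance),
      = kg·m²·s⁻².
  So J⁻¹ = kg⁻¹·m⁻²·s².
  Combining: m·mol⁻¹·N·lx⁻¹·J⁻¹ = m · mol⁻¹ · (kg·m·s⁻²) · (m²·cd⁻¹) · (kg⁻¹·m⁻²·s²) = m²·mol⁻¹·cd⁻¹.
Both reduce to m²·mol⁻¹·cd⁻¹.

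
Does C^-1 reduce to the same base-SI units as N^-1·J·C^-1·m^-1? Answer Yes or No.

Left side:
  C = A·s = s·A (charge = current × time).
  So C⁻¹ = s⁻¹·A⁻¹.
Right side:
  N = kg·m/s² = kg·m·s⁻² (force = mass × acceleration).
  So N⁻¹ = kg⁻¹·m⁻¹·s².
  J = N·m (work = force × distance),
      = kg·m²·s⁻².
  C = A·s = s·A (charge = current × time).
  So C⁻¹ = s⁻¹·A⁻¹.
  Combining: N⁻¹·J·C⁻¹·m⁻¹ = (kg⁻¹·m⁻¹·s²) · (kg·m²·s⁻²) · (s⁻¹·A⁻¹) · m⁻¹ = s⁻¹·A⁻¹.
Both reduce to s⁻¹·A⁻¹.

Yes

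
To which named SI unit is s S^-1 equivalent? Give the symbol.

H

S = 1/Ω (conductance is reciprocal resistance),
    = kg⁻¹·m⁻²·s³·A².
So S⁻¹ = kg·m²·s⁻³·A⁻².
Combining: s·S⁻¹ = s · (kg·m²·s⁻³·A⁻²) = kg·m²·s⁻²·A⁻².
kg·m²·s⁻²·A⁻² is the base-SI form of the henry.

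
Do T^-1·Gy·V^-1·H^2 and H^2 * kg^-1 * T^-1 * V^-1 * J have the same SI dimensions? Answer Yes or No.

Left side:
  T = kg·s⁻²·A⁻¹.
  So T⁻¹ = kg⁻¹·s²·A.
  Gy = m²·s⁻².
  V = kg·m²·s⁻³·A⁻¹.
  So V⁻¹ = kg⁻¹·m⁻²·s³·A.
  H = kg·m²·s⁻²·A⁻².
  So H² = kg²·m⁴·s⁻⁴·A⁻⁴.
  Combining: T⁻¹·Gy·V⁻¹·H² = (kg⁻¹·s²·A) · (m²·s⁻²) · (kg⁻¹·m⁻²·s³·A) · (kg²·m⁴·s⁻⁴·A⁻⁴) = m⁴·s⁻¹·A⁻².
Right side:
  H = kg·m²·s⁻²·A⁻².
  So H² = kg²·m⁴·s⁻⁴·A⁻⁴.
  T = kg·s⁻²·A⁻¹.
  So T⁻¹ = kg⁻¹·s²·A.
  V = kg·m²·s⁻³·A⁻¹.
  So V⁻¹ = kg⁻¹·m⁻²·s³·A.
  J = kg·m²·s⁻².
  Combining: H²·kg⁻¹·T⁻¹·V⁻¹·J = (kg²·m⁴·s⁻⁴·A⁻⁴) · kg⁻¹ · (kg⁻¹·s²·A) · (kg⁻¹·m⁻²·s³·A) · (kg·m²·s⁻²) = m⁴·s⁻¹·A⁻².
Both reduce to m⁴·s⁻¹·A⁻².

Yes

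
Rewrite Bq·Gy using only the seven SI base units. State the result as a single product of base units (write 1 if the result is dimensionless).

Bq = s⁻¹.
Gy = m²·s⁻².
Combining: Bq·Gy = s⁻¹ · (m²·s⁻²) = m²·s⁻³.

m²·s⁻³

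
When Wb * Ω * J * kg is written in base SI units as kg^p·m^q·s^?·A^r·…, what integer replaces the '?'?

Wb = V·s (flux: a volt is a weber per second),
    = kg·m²·s⁻²·A⁻¹.
Ω = V/A (resistance = voltage per current),
    = kg·m²·s⁻³·A⁻².
J = N·m (work = force × distance),
    = kg·m²·s⁻².
Combining: Wb·Ω·J·kg = (kg·m²·s⁻²·A⁻¹) · (kg·m²·s⁻³·A⁻²) · (kg·m²·s⁻²) · kg = kg⁴·m⁶·s⁻⁷·A⁻³.
The exponent of s is -7.

-7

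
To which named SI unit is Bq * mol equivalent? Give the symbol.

Bq = 1/s = s⁻¹ (activity is decays per second).
Combining: Bq·mol = s⁻¹ · mol = s⁻¹·mol.
s⁻¹·mol is the base-SI form of the katal.

kat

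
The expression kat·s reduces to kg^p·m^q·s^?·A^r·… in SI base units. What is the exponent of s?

kat = s⁻¹·mol.
Combining: kat·s = (s⁻¹·mol) · s = mol.
The exponent of s is 0.

0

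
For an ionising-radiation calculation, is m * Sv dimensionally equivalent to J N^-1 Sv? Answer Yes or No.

Yes

Left side:
  Sv = m²·s⁻².
  Combining: m·Sv = m · (m²·s⁻²) = m³·s⁻².
Right side:
  J = kg·m²·s⁻².
  N = kg·m·s⁻².
  So N⁻¹ = kg⁻¹·m⁻¹·s².
  Sv = m²·s⁻².
  Combining: J·N⁻¹·Sv = (kg·m²·s⁻²) · (kg⁻¹·m⁻¹·s²) · (m²·s⁻²) = m³·s⁻².
Both reduce to m³·s⁻².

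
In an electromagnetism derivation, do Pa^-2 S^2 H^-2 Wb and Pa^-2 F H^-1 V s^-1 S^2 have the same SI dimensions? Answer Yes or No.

Yes

Left side:
  Pa = kg·m⁻¹·s⁻².
  So Pa⁻² = kg⁻²·m²·s⁴.
  S = kg⁻¹·m⁻²·s³·A².
  So S² = kg⁻²·m⁻⁴·s⁶·A⁴.
  H = kg·m²·s⁻²·A⁻².
  So H⁻² = kg⁻²·m⁻⁴·s⁴·A⁴.
  Wb = kg·m²·s⁻²·A⁻¹.
  Combining: Pa⁻²·S²·H⁻²·Wb = (kg⁻²·m²·s⁴) · (kg⁻²·m⁻⁴·s⁶·A⁴) · (kg⁻²·m⁻⁴·s⁴·A⁴) · (kg·m²·s⁻²·A⁻¹) = kg⁻⁵·m⁻⁴·s¹²·A⁷.
Right side:
  Pa = N/m² (pressure = force per area),
      = kg·m⁻¹·s⁻².
  So Pa⁻² = kg⁻²·m²·s⁴.
  F = C/V (capacitance = charge per voltage),
      = A·s/(kg·m²·s⁻³·A⁻¹) (substituting C and V),
      = kg⁻¹·m⁻²·s⁴·A².
  H = Wb/A (inductance = flux per current),
      = kg·m²·s⁻²·A⁻².
  So H⁻¹ = kg⁻¹·m⁻²·s²·A².
  V = W/A (potential = power per current),
      = kg·m²·s⁻³·A⁻¹.
  S = 1/Ω (conductance is reciprocal resistance),
      = kg⁻¹·m⁻²·s³·A².
  So S² = kg⁻²·m⁻⁴·s⁶·A⁴.
  Combining: Pa⁻²·F·H⁻¹·V·s⁻¹·S² = (kg⁻²·m²·s⁴) · (kg⁻¹·m⁻²·s⁴·A²) · (kg⁻¹·m⁻²·s²·A²) · (kg·m²·s⁻³·A⁻¹) · s⁻¹ · (kg⁻²·m⁻⁴·s⁶·A⁴) = kg⁻⁵·m⁻⁴·s¹²·A⁷.
Both reduce to kg⁻⁵·m⁻⁴·s¹²·A⁷.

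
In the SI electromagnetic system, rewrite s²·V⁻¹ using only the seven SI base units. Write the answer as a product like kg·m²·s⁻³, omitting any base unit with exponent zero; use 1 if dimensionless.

kg⁻¹·m⁻²·s⁵·A

V = W/A (potential = power per current),
    = kg·m²·s⁻³·A⁻¹.
So V⁻¹ = kg⁻¹·m⁻²·s³·A.
Combining: s²·V⁻¹ = s² · (kg⁻¹·m⁻²·s³·A) = kg⁻¹·m⁻²·s⁵·A.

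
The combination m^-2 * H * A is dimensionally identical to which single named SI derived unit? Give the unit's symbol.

H = kg·m²·s⁻²·A⁻².
Combining: m⁻²·H·A = m⁻² · (kg·m²·s⁻²·A⁻²) · A = kg·s⁻²·A⁻¹.
kg·s⁻²·A⁻¹ is the base-SI form of the tesla.

T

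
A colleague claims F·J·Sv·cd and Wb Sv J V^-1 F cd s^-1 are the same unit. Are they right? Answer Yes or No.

Left side:
  F = kg⁻¹·m⁻²·s⁴·A².
  J = kg·m²·s⁻².
  Sv = m²·s⁻².
  Combining: F·J·Sv·cd = (kg⁻¹·m⁻²·s⁴·A²) · (kg·m²·s⁻²) · (m²·s⁻²) · cd = m²·A²·cd.
Right side:
  Wb = V·s (flux: a volt is a weber per second),
      = kg·m²·s⁻²·A⁻¹.
  Sv = J/kg (equivalent dose = energy per mass),
      = m²·s⁻².
  J = N·m (work = force × distance),
      = kg·m²·s⁻².
  V = W/A (potential = power per current),
      = kg·m²·s⁻³·A⁻¹.
  So V⁻¹ = kg⁻¹·m⁻²·s³·A.
  F = C/V (capacitance = charge per voltage),
      = A·s/(kg·m²·s⁻³·A⁻¹) (substituting C and V),
      = kg⁻¹·m⁻²·s⁴·A².
  Combining: Wb·Sv·J·V⁻¹·F·cd·s⁻¹ = (kg·m²·s⁻²·A⁻¹) · (m²·s⁻²) · (kg·m²·s⁻²) · (kg⁻¹·m⁻²·s³·A) · (kg⁻¹·m⁻²·s⁴·A²) · cd · s⁻¹ = m²·A²·cd.
Both reduce to m²·A²·cd.

Yes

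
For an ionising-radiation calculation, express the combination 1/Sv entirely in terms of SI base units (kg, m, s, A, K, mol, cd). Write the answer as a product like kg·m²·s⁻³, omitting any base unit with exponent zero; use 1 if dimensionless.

m⁻²·s²

Sv = J/kg (equivalent dose = energy per mass),
    = m²·s⁻².
So Sv⁻¹ = m⁻²·s².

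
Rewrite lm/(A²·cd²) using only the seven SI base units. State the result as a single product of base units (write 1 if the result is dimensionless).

lm = cd.
Combining: lm·A⁻²·cd⁻² = cd · A⁻² · cd⁻² = A⁻²·cd⁻¹.

A⁻²·cd⁻¹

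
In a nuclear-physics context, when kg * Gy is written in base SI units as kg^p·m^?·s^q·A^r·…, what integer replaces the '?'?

Gy = J/kg (absorbed dose = energy per mass),
    = m²·s⁻².
Combining: kg·Gy = kg · (m²·s⁻²) = kg·m²·s⁻².
The exponent of m is 2.

2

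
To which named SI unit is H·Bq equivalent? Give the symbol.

Ω

H = Wb/A (inductance = flux per current),
    = kg·m²·s⁻²·A⁻².
Bq = 1/s = s⁻¹ (activity is decays per second).
Combining: H·Bq = (kg·m²·s⁻²·A⁻²) · s⁻¹ = kg·m²·s⁻³·A⁻².
kg·m²·s⁻³·A⁻² is the base-SI form of the ohm.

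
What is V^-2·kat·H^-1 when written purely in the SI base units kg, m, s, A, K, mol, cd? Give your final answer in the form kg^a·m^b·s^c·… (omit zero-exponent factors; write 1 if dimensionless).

kg⁻³·m⁻⁶·s⁷·A⁴·mol

V = W/A (potential = power per current),
    = kg·m²·s⁻³·A⁻¹.
So V⁻² = kg⁻²·m⁻⁴·s⁶·A².
kat = mol/s = s⁻¹·mol (catalytic activity).
H = Wb/A (inductance = flux per current),
    = kg·m²·s⁻²·A⁻².
So H⁻¹ = kg⁻¹·m⁻²·s²·A².
Combining: V⁻²·kat·H⁻¹ = (kg⁻²·m⁻⁴·s⁶·A²) · (s⁻¹·mol) · (kg⁻¹·m⁻²·s²·A²) = kg⁻³·m⁻⁶·s⁷·A⁴·mol.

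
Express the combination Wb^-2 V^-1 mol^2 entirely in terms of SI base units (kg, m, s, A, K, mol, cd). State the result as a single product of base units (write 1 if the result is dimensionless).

Wb = V·s (flux: a volt is a weber per second),
    = kg·m²·s⁻²·A⁻¹.
So Wb⁻² = kg⁻²·m⁻⁴·s⁴·A².
V = W/A (potential = power per current),
    = kg·m²·s⁻³·A⁻¹.
So V⁻¹ = kg⁻¹·m⁻²·s³·A.
Combining: Wb⁻²·V⁻¹·mol² = (kg⁻²·m⁻⁴·s⁴·A²) · (kg⁻¹·m⁻²·s³·A) · mol² = kg⁻³·m⁻⁶·s⁷·A³·mol².

kg⁻³·m⁻⁶·s⁷·A³·mol²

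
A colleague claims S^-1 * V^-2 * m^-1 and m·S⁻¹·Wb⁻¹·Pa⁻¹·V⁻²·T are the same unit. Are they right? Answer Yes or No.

Left side:
  S = kg⁻¹·m⁻²·s³·A².
  So S⁻¹ = kg·m²·s⁻³·A⁻².
  V = kg·m²·s⁻³·A⁻¹.
  So V⁻² = kg⁻²·m⁻⁴·s⁶·A².
  Combining: S⁻¹·V⁻²·m⁻¹ = (kg·m²·s⁻³·A⁻²) · (kg⁻²·m⁻⁴·s⁶·A²) · m⁻¹ = kg⁻¹·m⁻³·s³.
Right side:
  S = 1/Ω (conductance is reciprocal resistance),
      = kg⁻¹·m⁻²·s³·A².
  So S⁻¹ = kg·m²·s⁻³·A⁻².
  Wb = V·s (flux: a volt is a weber per second),
      = kg·m²·s⁻²·A⁻¹.
  So Wb⁻¹ = kg⁻¹·m⁻²·s²·A.
  Pa = N/m² (pressure = force per area),
      = kg·m⁻¹·s⁻².
  So Pa⁻¹ = kg⁻¹·m·s².
  V = W/A (potential = power per current),
      = kg·m²·s⁻³·A⁻¹.
  So V⁻² = kg⁻²·m⁻⁴·s⁶·A².
  T = Wb/m² (flux density = flux per area),
      = kg·s⁻²·A⁻¹.
  Combining: m·S⁻¹·Wb⁻¹·Pa⁻¹·V⁻²·T = m · (kg·m²·s⁻³·A⁻²) · (kg⁻¹·m⁻²·s²·A) · (kg⁻¹·m·s²) · (kg⁻²·m⁻⁴·s⁶·A²) · (kg·s⁻²·A⁻¹) = kg⁻²·m⁻²·s⁵.
Left is kg⁻¹·m⁻³·s³; right is kg⁻²·m⁻²·s⁵ — different.

No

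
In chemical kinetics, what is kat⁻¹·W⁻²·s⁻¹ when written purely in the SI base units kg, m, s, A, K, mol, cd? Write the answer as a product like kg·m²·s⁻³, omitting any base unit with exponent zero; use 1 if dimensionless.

kat = mol/s = s⁻¹·mol (catalytic activity).
So kat⁻¹ = s·mol⁻¹.
W = J/s (power = energy per time),
    = kg·m²·s⁻³.
So W⁻² = kg⁻²·m⁻⁴·s⁶.
Combining: kat⁻¹·W⁻²·s⁻¹ = (s·mol⁻¹) · (kg⁻²·m⁻⁴·s⁶) · s⁻¹ = kg⁻²·m⁻⁴·s⁶·mol⁻¹.

kg⁻²·m⁻⁴·s⁶·mol⁻¹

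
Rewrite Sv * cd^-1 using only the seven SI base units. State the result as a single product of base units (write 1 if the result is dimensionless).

Sv = J/kg (equivalent dose = energy per mass),
    = m²·s⁻².
Combining: Sv·cd⁻¹ = (m²·s⁻²) · cd⁻¹ = m²·s⁻²·cd⁻¹.

m²·s⁻²·cd⁻¹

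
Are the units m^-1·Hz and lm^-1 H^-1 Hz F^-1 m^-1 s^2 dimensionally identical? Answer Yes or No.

Left side:
  Hz = 1/s = s⁻¹ (frequency is cycles per second).
  Combining: m⁻¹·Hz = m⁻¹ · s⁻¹ = m⁻¹·s⁻¹.
Right side:
  lm = cd.
  So lm⁻¹ = cd⁻¹.
  H = kg·m²·s⁻²·A⁻².
  So H⁻¹ = kg⁻¹·m⁻²·s²·A².
  Hz = s⁻¹.
  F = kg⁻¹·m⁻²·s⁴·A².
  So F⁻¹ = kg·m²·s⁻⁴·A⁻².
  Combining: lm⁻¹·H⁻¹·Hz·F⁻¹·m⁻¹·s² = cd⁻¹ · (kg⁻¹·m⁻²·s²·A²) · s⁻¹ · (kg·m²·s⁻⁴·A⁻²) · m⁻¹ · s² = m⁻¹·s⁻¹·cd⁻¹.
Left is m⁻¹·s⁻¹; right is m⁻¹·s⁻¹·cd⁻¹ — different.

No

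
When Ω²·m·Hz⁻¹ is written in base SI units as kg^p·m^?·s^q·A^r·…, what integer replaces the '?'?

5

Ω = V/A (resistance = voltage per current),
    = kg·m²·s⁻³·A⁻².
So Ω² = kg²·m⁴·s⁻⁶·A⁻⁴.
Hz = 1/s = s⁻¹ (frequency is cycles per second).
So Hz⁻¹ = s.
Combining: Ω²·m·Hz⁻¹ = (kg²·m⁴·s⁻⁶·A⁻⁴) · m · s = kg²·m⁵·s⁻⁵·A⁻⁴.
The exponent of m is 5.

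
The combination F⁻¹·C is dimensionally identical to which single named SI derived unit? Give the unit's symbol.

F = kg⁻¹·m⁻²·s⁴·A².
So F⁻¹ = kg·m²·s⁻⁴·A⁻².
C = s·A.
Combining: F⁻¹·C = (kg·m²·s⁻⁴·A⁻²) · (s·A) = kg·m²·s⁻³·A⁻¹.
kg·m²·s⁻³·A⁻¹ is the base-SI form of the volt.

V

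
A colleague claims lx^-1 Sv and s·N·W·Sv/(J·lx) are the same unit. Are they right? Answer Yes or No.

Left side:
  lx = m⁻²·cd.
  So lx⁻¹ = m²·cd⁻¹.
  Sv = m²·s⁻².
  Combining: lx⁻¹·Sv = (m²·cd⁻¹) · (m²·s⁻²) = m⁴·s⁻²·cd⁻¹.
Right side:
  J = kg·m²·s⁻².
  So J⁻¹ = kg⁻¹·m⁻²·s².
  N = kg·m·s⁻².
  W = kg·m²·s⁻³.
  Sv = m²·s⁻².
  lx = m⁻²·cd.
  So lx⁻¹ = m²·cd⁻¹.
  Combining: s·J⁻¹·N·W·Sv·lx⁻¹ = s · (kg⁻¹·m⁻²·s²) · (kg·m·s⁻²) · (kg·m²·s⁻³) · (m²·s⁻²) · (m²·cd⁻¹) = kg·m⁵·s⁻⁴·cd⁻¹.
Left is m⁴·s⁻²·cd⁻¹; right is kg·m⁵·s⁻⁴·cd⁻¹ — different.

No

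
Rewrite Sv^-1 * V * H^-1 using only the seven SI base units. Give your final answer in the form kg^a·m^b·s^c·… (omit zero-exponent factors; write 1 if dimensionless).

m⁻²·s·A

Sv = J/kg (equivalent dose = energy per mass),
    = m²·s⁻².
So Sv⁻¹ = m⁻²·s².
V = W/A (potential = power per current),
    = kg·m²·s⁻³·A⁻¹.
H = Wb/A (inductance = flux per current),
    = kg·m²·s⁻²·A⁻².
So H⁻¹ = kg⁻¹·m⁻²·s²·A².
Combining: Sv⁻¹·V·H⁻¹ = (m⁻²·s²) · (kg·m²·s⁻³·A⁻¹) · (kg⁻¹·m⁻²·s²·A²) = m⁻²·s·A.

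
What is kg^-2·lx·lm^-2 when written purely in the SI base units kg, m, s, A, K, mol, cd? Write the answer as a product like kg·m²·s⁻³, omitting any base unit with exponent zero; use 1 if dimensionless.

lx = lm/m² (illuminance = luminous flux per area),
    = m⁻²·cd.
lm = cd·sr = cd (luminous flux; sr is dimensionless).
So lm⁻² = cd⁻².
Combining: kg⁻²·lx·lm⁻² = kg⁻² · (m⁻²·cd) · cd⁻² = kg⁻²·m⁻²·cd⁻¹.

kg⁻²·m⁻²·cd⁻¹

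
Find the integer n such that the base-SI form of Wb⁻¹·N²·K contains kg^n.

Wb = V·s (flux: a volt is a weber per second),
    = kg·m²·s⁻²·A⁻¹.
So Wb⁻¹ = kg⁻¹·m⁻²·s²·A.
N = kg·m/s² = kg·m·s⁻² (force = mass × acceleration).
So N² = kg²·m²·s⁻⁴.
Combining: Wb⁻¹·N²·K = (kg⁻¹·m⁻²·s²·A) · (kg²·m²·s⁻⁴) · K = kg·s⁻²·A·K.
The exponent of kg is 1.

1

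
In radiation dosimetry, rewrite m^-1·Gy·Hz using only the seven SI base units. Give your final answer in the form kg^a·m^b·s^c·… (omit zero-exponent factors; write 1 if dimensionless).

Gy = J/kg (absorbed dose = energy per mass),
    = m²·s⁻².
Hz = 1/s = s⁻¹ (frequency is cycles per second).
Combining: m⁻¹·Gy·Hz = m⁻¹ · (m²·s⁻²) · s⁻¹ = m·s⁻³.

m·s⁻³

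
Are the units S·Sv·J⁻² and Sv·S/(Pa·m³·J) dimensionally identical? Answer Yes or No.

Left side:
  S = 1/Ω (conductance is reciprocal resistance),
      = kg⁻¹·m⁻²·s³·A².
  Sv = J/kg (equivalent dose = energy per mass),
      = m²·s⁻².
  J = N·m (work = force × distance),
      = kg·m²·s⁻².
  So J⁻² = kg⁻²·m⁻⁴·s⁴.
  Combining: S·Sv·J⁻² = (kg⁻¹·m⁻²·s³·A²) · (m²·s⁻²) · (kg⁻²·m⁻⁴·s⁴) = kg⁻³·m⁻⁴·s⁵·A².
Right side:
  Sv = J/kg (equivalent dose = energy per mass),
      = m²·s⁻².
  S = 1/Ω (conductance is reciprocal resistance),
      = kg⁻¹·m⁻²·s³·A².
  Pa = N/m² (pressure = force per area),
      = kg·m⁻¹·s⁻².
  So Pa⁻¹ = kg⁻¹·m·s².
  J = N·m (work = force × distance),
      = kg·m²·s⁻².
  So J⁻¹ = kg⁻¹·m⁻²·s².
  Combining: Sv·S·Pa⁻¹·m⁻³·J⁻¹ = (m²·s⁻²) · (kg⁻¹·m⁻²·s³·A²) · (kg⁻¹·m·s²) · m⁻³ · (kg⁻¹·m⁻²·s²) = kg⁻³·m⁻⁴·s⁵·A².
Both reduce to kg⁻³·m⁻⁴·s⁵·A².

Yes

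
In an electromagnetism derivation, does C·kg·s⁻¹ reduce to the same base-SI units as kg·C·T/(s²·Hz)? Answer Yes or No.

Left side:
  C = A·s = s·A (charge = current × time).
  Combining: C·kg·s⁻¹ = (s·A) · kg · s⁻¹ = kg·A.
Right side:
  C = s·A.
  T = kg·s⁻²·A⁻¹.
  Hz = s⁻¹.
  So Hz⁻¹ = s.
  Combining: s⁻²·kg·C·T·Hz⁻¹ = s⁻² · kg · (s·A) · (kg·s⁻²·A⁻¹) · s = kg²·s⁻².
Left is kg·A; right is kg²·s⁻² — different.

No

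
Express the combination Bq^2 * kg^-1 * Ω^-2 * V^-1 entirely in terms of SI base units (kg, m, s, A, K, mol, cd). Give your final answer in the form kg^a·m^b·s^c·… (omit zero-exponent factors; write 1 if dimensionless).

kg⁻⁴·m⁻⁶·s⁷·A⁵

Bq = 1/s = s⁻¹ (activity is decays per second).
So Bq² = s⁻².
Ω = V/A (resistance = voltage per current),
    = kg·m²·s⁻³·A⁻².
So Ω⁻² = kg⁻²·m⁻⁴·s⁶·A⁴.
V = W/A (potential = power per current),
    = kg·m²·s⁻³·A⁻¹.
So V⁻¹ = kg⁻¹·m⁻²·s³·A.
Combining: Bq²·kg⁻¹·Ω⁻²·V⁻¹ = s⁻² · kg⁻¹ · (kg⁻²·m⁻⁴·s⁶·A⁴) · (kg⁻¹·m⁻²·s³·A) = kg⁻⁴·m⁻⁶·s⁷·A⁵.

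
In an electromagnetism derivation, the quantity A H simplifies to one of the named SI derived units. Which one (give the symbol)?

Wb

H = Wb/A (inductance = flux per current),
    = kg·m²·s⁻²·A⁻².
Combining: A·H = A · (kg·m²·s⁻²·A⁻²) = kg·m²·s⁻²·A⁻¹.
kg·m²·s⁻²·A⁻¹ is the base-SI form of the weber.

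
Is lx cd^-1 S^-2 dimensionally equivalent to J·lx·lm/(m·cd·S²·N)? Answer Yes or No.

Left side:
  lx = lm/m² (illuminance = luminous flux per area),
      = m⁻²·cd.
  S = 1/Ω (conductance is reciprocal resistance),
      = kg⁻¹·m⁻²·s³·A².
  So S⁻² = kg²·m⁴·s⁻⁶·A⁻⁴.
  Combining: lx·cd⁻¹·S⁻² = (m⁻²·cd) · cd⁻¹ · (kg²·m⁴·s⁻⁶·A⁻⁴) = kg²·m²·s⁻⁶·A⁻⁴.
Right side:
  J = N·m (work = force × distance),
      = kg·m²·s⁻².
  lx = lm/m² (illuminance = luminous flux per area),
      = m⁻²·cd.
  S = 1/Ω (conductance is reciprocal resistance),
      = kg⁻¹·m⁻²·s³·A².
  So S⁻² = kg²·m⁴·s⁻⁶·A⁻⁴.
  N = kg·m/s² = kg·m·s⁻² (force = mass × acceleration).
  So N⁻¹ = kg⁻¹·m⁻¹·s².
  lm = cd·sr = cd (luminous flux; sr is dimensionless).
  Combining: m⁻¹·J·lx·cd⁻¹·S⁻²·N⁻¹·lm = m⁻¹ · (kg·m²·s⁻²) · (m⁻²·cd) · cd⁻¹ · (kg²·m⁴·s⁻⁶·A⁻⁴) · (kg⁻¹·m⁻¹·s²) · cd = kg²·m²·s⁻⁶·A⁻⁴·cd.
Left is kg²·m²·s⁻⁶·A⁻⁴; right is kg²·m²·s⁻⁶·A⁻⁴·cd — different.

No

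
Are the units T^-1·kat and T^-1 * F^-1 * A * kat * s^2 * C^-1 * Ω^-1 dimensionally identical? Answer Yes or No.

Left side:
  T = kg·s⁻²·A⁻¹.
  So T⁻¹ = kg⁻¹·s²·A.
  kat = s⁻¹·mol.
  Combining: T⁻¹·kat = (kg⁻¹·s²·A) · (s⁻¹·mol) = kg⁻¹·s·A·mol.
Right side:
  T = Wb/m² (flux density = flux per area),
      = kg·s⁻²·A⁻¹.
  So T⁻¹ = kg⁻¹·s²·A.
  F = C/V (capacitance = charge per voltage),
      = A·s/(kg·m²·s⁻³·A⁻¹) (substituting C and V),
      = kg⁻¹·m⁻²·s⁴·A².
  So F⁻¹ = kg·m²·s⁻⁴·A⁻².
  kat = mol/s = s⁻¹·mol (catalytic activity).
  C = A·s = s·A (charge = current × time).
  So C⁻¹ = s⁻¹·A⁻¹.
  Ω = V/A (resistance = voltage per current),
      = kg·m²·s⁻³·A⁻².
  So Ω⁻¹ = kg⁻¹·m⁻²·s³·A².
  Combining: T⁻¹·F⁻¹·A·kat·s²·C⁻¹·Ω⁻¹ = (kg⁻¹·s²·A) · (kg·m²·s⁻⁴·A⁻²) · A · (s⁻¹·mol) · s² · (s⁻¹·A⁻¹) · (kg⁻¹·m⁻²·s³·A²) = kg⁻¹·s·A·mol.
Both reduce to kg⁻¹·s·A·mol.

Yes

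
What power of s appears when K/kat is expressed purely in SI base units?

kat = mol/s = s⁻¹·mol (catalytic activity).
So kat⁻¹ = s·mol⁻¹.
Combining: kat⁻¹·K = (s·mol⁻¹) · K = s·K·mol⁻¹.
The exponent of s is 1.

1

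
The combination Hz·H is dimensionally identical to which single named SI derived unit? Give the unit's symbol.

Ω

Hz = s⁻¹.
H = kg·m²·s⁻²·A⁻².
Combining: Hz·H = s⁻¹ · (kg·m²·s⁻²·A⁻²) = kg·m²·s⁻³·A⁻².
kg·m²·s⁻³·A⁻² is the base-SI form of the ohm.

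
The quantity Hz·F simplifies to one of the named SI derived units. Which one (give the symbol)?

Hz = 1/s = s⁻¹ (frequency is cycles per second).
F = C/V (capacitance = charge per voltage),
    = A·s/(kg·m²·s⁻³·A⁻¹) (substituting C and V),
    = kg⁻¹·m⁻²·s⁴·A².
Combining: Hz·F = s⁻¹ · (kg⁻¹·m⁻²·s⁴·A²) = kg⁻¹·m⁻²·s³·A².
kg⁻¹·m⁻²·s³·A² is the base-SI form of the siemens.

S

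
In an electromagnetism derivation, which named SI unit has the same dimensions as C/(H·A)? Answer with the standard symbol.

H = Wb/A (inductance = flux per current),
    = kg·m²·s⁻²·A⁻².
So H⁻¹ = kg⁻¹·m⁻²·s²·A².
C = A·s = s·A (charge = current × time).
Combining: H⁻¹·A⁻¹·C = (kg⁻¹·m⁻²·s²·A²) · A⁻¹ · (s·A) = kg⁻¹·m⁻²·s³·A².
kg⁻¹·m⁻²·s³·A² is the base-SI form of the siemens.

S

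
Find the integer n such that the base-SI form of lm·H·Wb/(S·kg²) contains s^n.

-7

lm = cd.
H = kg·m²·s⁻²·A⁻².
S = kg⁻¹·m⁻²·s³·A².
So S⁻¹ = kg·m²·s⁻³·A⁻².
Wb = kg·m²·s⁻²·A⁻¹.
Combining: lm·H·S⁻¹·kg⁻²·Wb = cd · (kg·m²·s⁻²·A⁻²) · (kg·m²·s⁻³·A⁻²) · kg⁻² · (kg·m²·s⁻²·A⁻¹) = kg·m⁶·s⁻⁷·A⁻⁵·cd.
The exponent of s is -7.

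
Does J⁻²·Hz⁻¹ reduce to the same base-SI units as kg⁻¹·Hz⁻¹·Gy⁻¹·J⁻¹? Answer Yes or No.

Left side:
  J = kg·m²·s⁻².
  So J⁻² = kg⁻²·m⁻⁴·s⁴.
  Hz = s⁻¹.
  So Hz⁻¹ = s.
  Combining: J⁻²·Hz⁻¹ = (kg⁻²·m⁻⁴·s⁴) · s = kg⁻²·m⁻⁴·s⁵.
Right side:
  Hz = 1/s = s⁻¹ (frequency is cycles per second).
  So Hz⁻¹ = s.
  Gy = J/kg (absorbed dose = energy per mass),
      = m²·s⁻².
  So Gy⁻¹ = m⁻²·s².
  J = N·m (work = force × distance),
      = kg·m²·s⁻².
  So J⁻¹ = kg⁻¹·m⁻²·s².
  Combining: kg⁻¹·Hz⁻¹·Gy⁻¹·J⁻¹ = kg⁻¹ · s · (m⁻²·s²) · (kg⁻¹·m⁻²·s²) = kg⁻²·m⁻⁴·s⁵.
Both reduce to kg⁻²·m⁻⁴·s⁵.

Yes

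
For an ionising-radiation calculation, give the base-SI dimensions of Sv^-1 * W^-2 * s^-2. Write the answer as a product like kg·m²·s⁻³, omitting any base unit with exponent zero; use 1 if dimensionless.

kg⁻²·m⁻⁶·s⁶

Sv = J/kg (equivalent dose = energy per mass),
    = m²·s⁻².
So Sv⁻¹ = m⁻²·s².
W = J/s (power = energy per time),
    = kg·m²·s⁻³.
So W⁻² = kg⁻²·m⁻⁴·s⁶.
Combining: Sv⁻¹·W⁻²·s⁻² = (m⁻²·s²) · (kg⁻²·m⁻⁴·s⁶) · s⁻² = kg⁻²·m⁻⁶·s⁶.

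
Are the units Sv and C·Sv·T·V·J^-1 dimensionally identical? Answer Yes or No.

No

Left side:
  Sv = m²·s⁻².
Right side:
  C = A·s = s·A (charge = current × time).
  Sv = J/kg (equivalent dose = energy per mass),
      = m²·s⁻².
  T = Wb/m² (flux density = flux per area),
      = kg·s⁻²·A⁻¹.
  V = W/A (potential = power per current),
      = kg·m²·s⁻³·A⁻¹.
  J = N·m (work = force × distance),
      = kg·m²·s⁻².
  So J⁻¹ = kg⁻¹·m⁻²·s².
  Combining: C·Sv·T·V·J⁻¹ = (s·A) · (m²·s⁻²) · (kg·s⁻²·A⁻¹) · (kg·m²·s⁻³·A⁻¹) · (kg⁻¹·m⁻²·s²) = kg·m²·s⁻⁴·A⁻¹.
Left is m²·s⁻²; right is kg·m²·s⁻⁴·A⁻¹ — different.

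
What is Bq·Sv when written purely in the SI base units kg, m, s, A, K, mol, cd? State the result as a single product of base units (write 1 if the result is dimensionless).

Bq = s⁻¹.
Sv = m²·s⁻².
Combining: Bq·Sv = s⁻¹ · (m²·s⁻²) = m²·s⁻³.

m²·s⁻³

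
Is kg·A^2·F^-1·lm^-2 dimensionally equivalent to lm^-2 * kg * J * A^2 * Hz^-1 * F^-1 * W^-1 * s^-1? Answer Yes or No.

Left side:
  F = C/V (capacitance = charge per voltage),
      = A·s/(kg·m²·s⁻³·A⁻¹) (substituting C and V),
      = kg⁻¹·m⁻²·s⁴·A².
  So F⁻¹ = kg·m²·s⁻⁴·A⁻².
  lm = cd·sr = cd (luminous flux; sr is dimensionless).
  So lm⁻² = cd⁻².
  Combining: kg·A²·F⁻¹·lm⁻² = kg · A² · (kg·m²·s⁻⁴·A⁻²) · cd⁻² = kg²·m²·s⁻⁴·cd⁻².
Right side:
  lm = cd.
  So lm⁻² = cd⁻².
  J = kg·m²·s⁻².
  Hz = s⁻¹.
  So Hz⁻¹ = s.
  F = kg⁻¹·m⁻²·s⁴·A².
  So F⁻¹ = kg·m²·s⁻⁴·A⁻².
  W = kg·m²·s⁻³.
  So W⁻¹ = kg⁻¹·m⁻²·s³.
  Combining: lm⁻²·kg·J·A²·Hz⁻¹·F⁻¹·W⁻¹·s⁻¹ = cd⁻² · kg · (kg·m²·s⁻²) · A² · s · (kg·m²·s⁻⁴·A⁻²) · (kg⁻¹·m⁻²·s³) · s⁻¹ = kg²·m²·s⁻³·cd⁻².
Left is kg²·m²·s⁻⁴·cd⁻²; right is kg²·m²·s⁻³·cd⁻² — different.

No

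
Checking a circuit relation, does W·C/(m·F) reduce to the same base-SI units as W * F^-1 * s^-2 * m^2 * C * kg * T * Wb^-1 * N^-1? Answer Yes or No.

Yes

Left side:
  W = kg·m²·s⁻³.
  C = s·A.
  F = kg⁻¹·m⁻²·s⁴·A².
  So F⁻¹ = kg·m²·s⁻⁴·A⁻².
  Combining: W·m⁻¹·C·F⁻¹ = (kg·m²·s⁻³) · m⁻¹ · (s·A) · (kg·m²·s⁻⁴·A⁻²) = kg²·m³·s⁻⁶·A⁻¹.
Right side:
  W = J/s (power = energy per time),
      = kg·m²·s⁻³.
  F = C/V (capacitance = charge per voltage),
      = A·s/(kg·m²·s⁻³·A⁻¹) (substituting C and V),
      = kg⁻¹·m⁻²·s⁴·A².
  So F⁻¹ = kg·m²·s⁻⁴·A⁻².
  C = A·s = s·A (charge = current × time).
  T = Wb/m² (flux density = flux per area),
      = kg·s⁻²·A⁻¹.
  Wb = V·s (flux: a volt is a weber per second),
      = kg·m²·s⁻²·A⁻¹.
  So Wb⁻¹ = kg⁻¹·m⁻²·s²·A.
  N = kg·m/s² = kg·m·s⁻² (force = mass × acceleration).
  So N⁻¹ = kg⁻¹·m⁻¹·s².
  Combining: W·F⁻¹·s⁻²·m²·C·kg·T·Wb⁻¹·N⁻¹ = (kg·m²·s⁻³) · (kg·m²·s⁻⁴·A⁻²) · s⁻² · m² · (s·A) · kg · (kg·s⁻²·A⁻¹) · (kg⁻¹·m⁻²·s²·A) · (kg⁻¹·m⁻¹·s²) = kg²·m³·s⁻⁶·A⁻¹.
Both reduce to kg²·m³·s⁻⁶·A⁻¹.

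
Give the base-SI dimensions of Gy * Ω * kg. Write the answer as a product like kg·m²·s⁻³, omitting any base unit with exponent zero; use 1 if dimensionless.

Gy = m²·s⁻².
Ω = kg·m²·s⁻³·A⁻².
Combining: Gy·Ω·kg = (m²·s⁻²) · (kg·m²·s⁻³·A⁻²) · kg = kg²·m⁴·s⁻⁵·A⁻².

kg²·m⁴·s⁻⁵·A⁻²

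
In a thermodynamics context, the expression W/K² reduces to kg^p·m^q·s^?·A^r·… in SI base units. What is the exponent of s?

-3

W = kg·m²·s⁻³.
Combining: K⁻²·W = K⁻² · (kg·m²·s⁻³) = kg·m²·s⁻³·K⁻².
The exponent of s is -3.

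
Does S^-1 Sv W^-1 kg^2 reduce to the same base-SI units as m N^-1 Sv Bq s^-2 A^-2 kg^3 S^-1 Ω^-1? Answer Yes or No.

No

Left side:
  S = kg⁻¹·m⁻²·s³·A².
  So S⁻¹ = kg·m²·s⁻³·A⁻².
  Sv = m²·s⁻².
  W = kg·m²·s⁻³.
  So W⁻¹ = kg⁻¹·m⁻²·s³.
  Combining: S⁻¹·Sv·W⁻¹·kg² = (kg·m²·s⁻³·A⁻²) · (m²·s⁻²) · (kg⁻¹·m⁻²·s³) · kg² = kg²·m²·s⁻²·A⁻².
Right side:
  N = kg·m/s² = kg·m·s⁻² (force = mass × acceleration).
  So N⁻¹ = kg⁻¹·m⁻¹·s².
  Sv = J/kg (equivalent dose = energy per mass),
      = m²·s⁻².
  Bq = 1/s = s⁻¹ (activity is decays per second).
  S = 1/Ω (conductance is reciprocal resistance),
      = kg⁻¹·m⁻²·s³·A².
  So S⁻¹ = kg·m²·s⁻³·A⁻².
  Ω = V/A (resistance = voltage per current),
      = kg·m²·s⁻³·A⁻².
  So Ω⁻¹ = kg⁻¹·m⁻²·s³·A².
  Combining: m·N⁻¹·Sv·Bq·s⁻²·A⁻²·kg³·S⁻¹·Ω⁻¹ = m · (kg⁻¹·m⁻¹·s²) · (m²·s⁻²) · s⁻¹ · s⁻² · A⁻² · kg³ · (kg·m²·s⁻³·A⁻²) · (kg⁻¹·m⁻²·s³·A²) = kg²·m²·s⁻³·A⁻².
Left is kg²·m²·s⁻²·A⁻²; right is kg²·m²·s⁻³·A⁻² — different.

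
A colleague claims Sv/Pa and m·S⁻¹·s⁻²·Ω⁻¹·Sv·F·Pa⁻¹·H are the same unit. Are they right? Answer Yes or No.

No

Left side:
  Pa = N/m² (pressure = force per area),
      = kg·m⁻¹·s⁻².
  So Pa⁻¹ = kg⁻¹·m·s².
  Sv = J/kg (equivalent dose = energy per mass),
      = m²·s⁻².
  Combining: Pa⁻¹·Sv = (kg⁻¹·m·s²) · (m²·s⁻²) = kg⁻¹·m³.
Right side:
  S = kg⁻¹·m⁻²·s³·A².
  So S⁻¹ = kg·m²·s⁻³·A⁻².
  Ω = kg·m²·s⁻³·A⁻².
  So Ω⁻¹ = kg⁻¹·m⁻²·s³·A².
  Sv = m²·s⁻².
  F = kg⁻¹·m⁻²·s⁴·A².
  Pa = kg·m⁻¹·s⁻².
  So Pa⁻¹ = kg⁻¹·m·s².
  H = kg·m²·s⁻²·A⁻².
  Combining: m·S⁻¹·s⁻²·Ω⁻¹·Sv·F·Pa⁻¹·H = m · (kg·m²·s⁻³·A⁻²) · s⁻² · (kg⁻¹·m⁻²·s³·A²) · (m²·s⁻²) · (kg⁻¹·m⁻²·s⁴·A²) · (kg⁻¹·m·s²) · (kg·m²·s⁻²·A⁻²) = kg⁻¹·m⁴.
Left is kg⁻¹·m³; right is kg⁻¹·m⁴ — different.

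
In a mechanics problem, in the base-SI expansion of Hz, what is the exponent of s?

Hz = 1/s = s⁻¹ (frequency is cycles per second).
The exponent of s is -1.

-1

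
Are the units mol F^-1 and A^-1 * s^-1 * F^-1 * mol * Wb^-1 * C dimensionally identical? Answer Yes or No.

No

Left side:
  F = C/V (capacitance = charge per voltage),
      = A·s/(kg·m²·s⁻³·A⁻¹) (substituting C and V),
      = kg⁻¹·m⁻²·s⁴·A².
  So F⁻¹ = kg·m²·s⁻⁴·A⁻².
  Combining: mol·F⁻¹ = mol · (kg·m²·s⁻⁴·A⁻²) = kg·m²·s⁻⁴·A⁻²·mol.
Right side:
  F = kg⁻¹·m⁻²·s⁴·A².
  So F⁻¹ = kg·m²·s⁻⁴·A⁻².
  Wb = kg·m²·s⁻²·A⁻¹.
  So Wb⁻¹ = kg⁻¹·m⁻²·s²·A.
  C = s·A.
  Combining: A⁻¹·s⁻¹·F⁻¹·mol·Wb⁻¹·C = A⁻¹ · s⁻¹ · (kg·m²·s⁻⁴·A⁻²) · mol · (kg⁻¹·m⁻²·s²·A) · (s·A) = s⁻²·A⁻¹·mol.
Left is kg·m²·s⁻⁴·A⁻²·mol; right is s⁻²·A⁻¹·mol — different.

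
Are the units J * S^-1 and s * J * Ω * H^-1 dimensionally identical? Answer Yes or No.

No

Left side:
  J = N·m (work = force × distance),
      = kg·m²·s⁻².
  S = 1/Ω (conductance is reciprocal resistance),
      = kg⁻¹·m⁻²·s³·A².
  So S⁻¹ = kg·m²·s⁻³·A⁻².
  Combining: J·S⁻¹ = (kg·m²·s⁻²) · (kg·m²·s⁻³·A⁻²) = kg²·m⁴·s⁻⁵·A⁻².
Right side:
  J = N·m (work = force × distance),
      = kg·m²·s⁻².
  Ω = V/A (resistance = voltage per current),
      = kg·m²·s⁻³·A⁻².
  H = Wb/A (inductance = flux per current),
      = kg·m²·s⁻²·A⁻².
  So H⁻¹ = kg⁻¹·m⁻²·s²·A².
  Combining: s·J·Ω·H⁻¹ = s · (kg·m²·s⁻²) · (kg·m²·s⁻³·A⁻²) · (kg⁻¹·m⁻²·s²·A²) = kg·m²·s⁻².
Left is kg²·m⁴·s⁻⁵·A⁻²; right is kg·m²·s⁻² — different.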